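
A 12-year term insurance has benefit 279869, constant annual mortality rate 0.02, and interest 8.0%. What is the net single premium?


NSP = benefit * sum_{k=0}^{n-1} k_p_x * q * v^(k+1)
With constant q=0.02, v=0.925926
Sum = 0.137676
NSP = 279869 * 0.137676
= 38531.1433


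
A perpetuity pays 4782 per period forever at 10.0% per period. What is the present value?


PV = PMT / i
= 4782 / 0.1
= 47820.0


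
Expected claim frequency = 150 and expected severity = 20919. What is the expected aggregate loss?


E[S] = E[N] * E[X]
= 150 * 20919
= 3.1378e+06


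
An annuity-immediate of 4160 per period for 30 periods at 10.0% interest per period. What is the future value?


FV = PMT * ((1+i)^n - 1) / i
= 4160 * ((1.1)^30 - 1) / 0.1
= 4160 * (17.449402 - 1) / 0.1
= 684295.1344


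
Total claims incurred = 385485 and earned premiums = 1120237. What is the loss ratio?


Loss ratio = claims / premiums
= 385485 / 1120237
= 0.3441


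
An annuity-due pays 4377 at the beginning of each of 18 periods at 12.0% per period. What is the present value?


PV_due = PMT * (1-(1+i)^(-n))/i * (1+i)
PV_immediate = 31731.806
PV_due = 31731.806 * 1.12
= 35539.6227


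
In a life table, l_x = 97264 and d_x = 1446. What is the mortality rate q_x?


q_x = d_x / l_x
= 1446 / 97264
= 0.0149


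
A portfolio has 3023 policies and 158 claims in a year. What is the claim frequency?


frequency = claims / policies
= 158 / 3023
= 0.0523


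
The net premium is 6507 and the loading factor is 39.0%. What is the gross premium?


Gross = net * (1 + loading)
= 6507 * (1 + 0.39)
= 6507 * 1.39
= 9044.73


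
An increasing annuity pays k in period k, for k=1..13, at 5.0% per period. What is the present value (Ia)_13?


(Ia)_n = sum_{k=1}^{n} k * v^k, v = 1/(1+i)
v = 0.952381
Sum computed term by term:
(Ia)_13 = 59.3815


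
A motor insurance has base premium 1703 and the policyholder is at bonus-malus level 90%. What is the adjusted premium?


adjusted = base * BM_level / 100
= 1703 * 90 / 100
= 1703 * 0.9
= 1532.7


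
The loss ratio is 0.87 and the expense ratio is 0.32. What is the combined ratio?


Combined ratio = loss ratio + expense ratio
= 0.87 + 0.32
= 1.19


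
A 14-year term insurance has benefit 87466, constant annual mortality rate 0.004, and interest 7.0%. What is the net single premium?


NSP = benefit * sum_{k=0}^{n-1} k_p_x * q * v^(k+1)
With constant q=0.004, v=0.934579
Sum = 0.034235
NSP = 87466 * 0.034235
= 2994.3857


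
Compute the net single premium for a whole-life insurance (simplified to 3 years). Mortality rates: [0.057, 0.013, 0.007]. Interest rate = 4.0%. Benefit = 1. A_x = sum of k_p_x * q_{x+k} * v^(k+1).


v = 0.961538
Year 0: k_p_x=1.0, q=0.057, term=0.054808
Year 1: k_p_x=0.943, q=0.013, term=0.011334
Year 2: k_p_x=0.930741, q=0.007, term=0.005792
A_x = 0.0719


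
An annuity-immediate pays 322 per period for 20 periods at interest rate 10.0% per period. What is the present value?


PV = PMT * (1 - (1+i)^(-n)) / i
= 322 * (1 - (1+0.1)^(-20)) / 0.1
= 322 * (1 - 0.148644) / 0.1
= 322 * 8.513564
= 2741.3675


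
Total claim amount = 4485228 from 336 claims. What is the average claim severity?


severity = total / number
= 4485228 / 336
= 13348.8929


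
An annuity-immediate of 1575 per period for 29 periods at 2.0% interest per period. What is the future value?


FV = PMT * ((1+i)^n - 1) / i
= 1575 * ((1.02)^29 - 1) / 0.02
= 1575 * (1.775845 - 1) / 0.02
= 61097.7694


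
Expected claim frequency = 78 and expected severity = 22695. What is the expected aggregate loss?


E[S] = E[N] * E[X]
= 78 * 22695
= 1.7702e+06


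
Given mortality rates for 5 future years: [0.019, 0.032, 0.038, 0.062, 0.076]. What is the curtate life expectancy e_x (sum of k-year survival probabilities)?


e_x = sum_{k=1}^{n} k_p_x
k_p_x values:
  1_p_x = 0.981
  2_p_x = 0.949608
  3_p_x = 0.913523
  4_p_x = 0.856884
  5_p_x = 0.791761
e_x = 4.4928


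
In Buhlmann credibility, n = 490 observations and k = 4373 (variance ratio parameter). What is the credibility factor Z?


Z = n / (n + k)
= 490 / (490 + 4373)
= 490 / 4863
= 0.1008


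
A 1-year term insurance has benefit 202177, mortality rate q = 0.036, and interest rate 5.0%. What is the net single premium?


NSP = benefit * q * v
v = 1/(1+i) = 0.952381
NSP = 202177 * 0.036 * 0.952381
= 6931.7829


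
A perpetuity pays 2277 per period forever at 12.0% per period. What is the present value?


PV = PMT / i
= 2277 / 0.12
= 18975.0


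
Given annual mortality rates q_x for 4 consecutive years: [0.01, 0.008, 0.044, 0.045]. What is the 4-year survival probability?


p_k = 1 - q_k for each year
Survival = product of (1 - q_k)
= 0.99 * 0.992 * 0.956 * 0.955
= 0.8966


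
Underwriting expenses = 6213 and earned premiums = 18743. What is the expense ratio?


Expense ratio = expenses / premiums
= 6213 / 18743
= 0.3315


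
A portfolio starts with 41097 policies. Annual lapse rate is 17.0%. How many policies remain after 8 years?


remaining = initial * (1 - lapse)^years
= 41097 * (1 - 0.17)^8
= 41097 * 0.225229
= 9256.2454


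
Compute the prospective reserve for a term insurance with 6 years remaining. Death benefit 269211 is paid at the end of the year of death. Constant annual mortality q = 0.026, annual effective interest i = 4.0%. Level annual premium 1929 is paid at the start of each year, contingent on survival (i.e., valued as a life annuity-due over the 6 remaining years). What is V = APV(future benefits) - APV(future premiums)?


v = 1/(1+i) = 0.961538
APV(future benefits) per unit = sum_{k=0}^{5} k_p_x * q * v^(k+1) = 0.128122
APV(future benefits) = 269211 * 0.128122 = 34491.8975
Life annuity-due factor ä_{x:6} = sum_{k=0}^{5} k_p_x * v^k = 5.124887
APV(future premiums) = 1929 * 5.124887 = 9885.9066
V = 34491.8975 - 9885.9066
= 24605.9909


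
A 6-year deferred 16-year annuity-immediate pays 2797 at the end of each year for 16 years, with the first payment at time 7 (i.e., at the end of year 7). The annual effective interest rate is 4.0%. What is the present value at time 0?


PV at time 6 of the 16-year annuity-immediate:
a_n = 2797 * (1-(1+0.04)^(-16))/0.04 = 32591.4708
Discount back 6 years to time 0:
PV = 32591.4708 * (1+0.04)^(-6)
= 32591.4708 * 0.790315
= 25757.5128


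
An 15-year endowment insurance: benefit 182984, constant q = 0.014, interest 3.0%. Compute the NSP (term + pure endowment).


Term component = 27975.0757
Pure endowment = 15_p_x * v^15 * benefit = 0.809382 * 0.641862 * 182984 = 95062.3334
NSP = 123037.4092


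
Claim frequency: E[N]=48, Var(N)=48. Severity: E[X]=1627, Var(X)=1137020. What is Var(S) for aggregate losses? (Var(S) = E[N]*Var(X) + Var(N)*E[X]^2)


Var(S) = E[N]*Var(X) + Var(N)*E[X]^2
= 48*1137020 + 48*1627^2
= 54576960 + 127062192
= 1.8164e+08


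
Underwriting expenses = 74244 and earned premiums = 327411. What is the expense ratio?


Expense ratio = expenses / premiums
= 74244 / 327411
= 0.2268


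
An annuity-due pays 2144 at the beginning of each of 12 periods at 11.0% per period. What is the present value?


PV_due = PMT * (1-(1+i)^(-n))/i * (1+i)
PV_immediate = 13919.6116
PV_due = 13919.6116 * 1.11
= 15450.7689


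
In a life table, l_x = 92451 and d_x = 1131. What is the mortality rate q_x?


q_x = d_x / l_x
= 1131 / 92451
= 0.0122


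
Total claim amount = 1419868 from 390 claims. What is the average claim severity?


severity = total / number
= 1419868 / 390
= 3640.6872


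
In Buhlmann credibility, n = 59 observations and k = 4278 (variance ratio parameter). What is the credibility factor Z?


Z = n / (n + k)
= 59 / (59 + 4278)
= 59 / 4337
= 0.0136


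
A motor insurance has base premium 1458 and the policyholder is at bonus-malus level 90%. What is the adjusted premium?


adjusted = base * BM_level / 100
= 1458 * 90 / 100
= 1458 * 0.9
= 1312.2


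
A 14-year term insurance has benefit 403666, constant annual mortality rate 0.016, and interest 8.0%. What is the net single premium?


NSP = benefit * sum_{k=0}^{n-1} k_p_x * q * v^(k+1)
With constant q=0.016, v=0.925926
Sum = 0.121393
NSP = 403666 * 0.121393
= 49002.1475


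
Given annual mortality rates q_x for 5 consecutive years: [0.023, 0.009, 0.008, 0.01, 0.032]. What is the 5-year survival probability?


p_k = 1 - q_k for each year
Survival = product of (1 - q_k)
= 0.977 * 0.991 * 0.992 * 0.99 * 0.968
= 0.9204


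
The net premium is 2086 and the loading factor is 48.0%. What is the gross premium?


Gross = net * (1 + loading)
= 2086 * (1 + 0.48)
= 2086 * 1.48
= 3087.28


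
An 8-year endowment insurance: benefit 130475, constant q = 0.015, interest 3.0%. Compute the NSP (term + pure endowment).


Term component = 13068.9427
Pure endowment = 8_p_x * v^8 * benefit = 0.886115 * 0.789409 * 130475 = 91268.1719
NSP = 104337.1146


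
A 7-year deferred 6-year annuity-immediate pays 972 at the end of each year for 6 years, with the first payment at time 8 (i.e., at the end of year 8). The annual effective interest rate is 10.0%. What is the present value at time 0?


PV at time 7 of the 6-year annuity-immediate:
a_n = 972 * (1-(1+0.1)^(-6))/0.1 = 4233.3134
Discount back 7 years to time 0:
PV = 4233.3134 * (1+0.1)^(-7)
= 4233.3134 * 0.513158
= 2172.3591


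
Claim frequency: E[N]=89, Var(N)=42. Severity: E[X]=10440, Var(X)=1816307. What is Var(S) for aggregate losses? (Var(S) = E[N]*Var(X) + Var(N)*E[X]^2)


Var(S) = E[N]*Var(X) + Var(N)*E[X]^2
= 89*1816307 + 42*10440^2
= 161651323 + 4577731200
= 4.7394e+09


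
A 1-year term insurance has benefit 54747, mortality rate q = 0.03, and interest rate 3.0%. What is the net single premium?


NSP = benefit * q * v
v = 1/(1+i) = 0.970874
NSP = 54747 * 0.03 * 0.970874
= 1594.5728


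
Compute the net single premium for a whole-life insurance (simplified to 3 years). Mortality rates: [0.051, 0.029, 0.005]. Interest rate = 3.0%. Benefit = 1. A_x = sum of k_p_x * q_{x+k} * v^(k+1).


v = 0.970874
Year 0: k_p_x=1.0, q=0.051, term=0.049515
Year 1: k_p_x=0.949, q=0.029, term=0.025941
Year 2: k_p_x=0.921479, q=0.005, term=0.004216
A_x = 0.0797


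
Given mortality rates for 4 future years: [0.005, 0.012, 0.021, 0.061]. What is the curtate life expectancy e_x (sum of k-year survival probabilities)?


e_x = sum_{k=1}^{n} k_p_x
k_p_x values:
  1_p_x = 0.995
  2_p_x = 0.98306
  3_p_x = 0.962416
  4_p_x = 0.903708
e_x = 3.8442


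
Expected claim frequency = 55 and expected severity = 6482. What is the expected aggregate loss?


E[S] = E[N] * E[X]
= 55 * 6482
= 356510


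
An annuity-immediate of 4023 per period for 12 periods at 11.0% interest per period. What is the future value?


FV = PMT * ((1+i)^n - 1) / i
= 4023 * ((1.11)^12 - 1) / 0.11
= 4023 * (3.498451 - 1) / 0.11
= 91375.1523


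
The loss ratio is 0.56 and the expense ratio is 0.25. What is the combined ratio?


Combined ratio = loss ratio + expense ratio
= 0.56 + 0.25
= 0.81


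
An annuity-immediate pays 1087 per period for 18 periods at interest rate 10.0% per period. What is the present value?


PV = PMT * (1 - (1+i)^(-n)) / i
= 1087 * (1 - (1+0.1)^(-18)) / 0.1
= 1087 * (1 - 0.179859) / 0.1
= 1087 * 8.201412
= 8914.935


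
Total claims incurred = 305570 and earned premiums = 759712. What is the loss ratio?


Loss ratio = claims / premiums
= 305570 / 759712
= 0.4022


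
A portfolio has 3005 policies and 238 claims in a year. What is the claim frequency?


frequency = claims / policies
= 238 / 3005
= 0.0792


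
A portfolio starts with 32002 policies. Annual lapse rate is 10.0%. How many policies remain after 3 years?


remaining = initial * (1 - lapse)^years
= 32002 * (1 - 0.1)^3
= 32002 * 0.729
= 23329.458


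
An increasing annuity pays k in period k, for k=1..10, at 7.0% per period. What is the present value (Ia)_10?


(Ia)_n = sum_{k=1}^{n} k * v^k, v = 1/(1+i)
v = 0.934579
Sum computed term by term:
(Ia)_10 = 34.7391


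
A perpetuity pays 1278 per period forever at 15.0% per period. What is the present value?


PV = PMT / i
= 1278 / 0.15
= 8520.0


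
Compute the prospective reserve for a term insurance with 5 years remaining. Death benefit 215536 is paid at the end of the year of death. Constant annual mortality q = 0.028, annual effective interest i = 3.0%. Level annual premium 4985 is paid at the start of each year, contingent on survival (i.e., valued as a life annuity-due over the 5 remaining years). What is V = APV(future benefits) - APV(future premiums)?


v = 1/(1+i) = 0.970874
APV(future benefits) per unit = sum_{k=0}^{4} k_p_x * q * v^(k+1) = 0.121453
APV(future benefits) = 215536 * 0.121453 = 26177.4004
Life annuity-due factor ä_{x:5} = sum_{k=0}^{4} k_p_x * v^k = 4.467719
APV(future premiums) = 4985 * 4.467719 = 22271.5813
V = 26177.4004 - 22271.5813
= 3905.8191


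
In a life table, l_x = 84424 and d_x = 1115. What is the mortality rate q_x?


q_x = d_x / l_x
= 1115 / 84424
= 0.0132


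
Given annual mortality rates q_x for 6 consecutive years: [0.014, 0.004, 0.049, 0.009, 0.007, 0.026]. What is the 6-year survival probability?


p_k = 1 - q_k for each year
Survival = product of (1 - q_k)
= 0.986 * 0.996 * 0.951 * 0.991 * 0.993 * 0.974
= 0.8952


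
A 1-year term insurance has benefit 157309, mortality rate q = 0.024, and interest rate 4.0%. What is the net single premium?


NSP = benefit * q * v
v = 1/(1+i) = 0.961538
NSP = 157309 * 0.024 * 0.961538
= 3630.2077


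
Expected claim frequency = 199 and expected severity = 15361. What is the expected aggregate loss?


E[S] = E[N] * E[X]
= 199 * 15361
= 3.0568e+06


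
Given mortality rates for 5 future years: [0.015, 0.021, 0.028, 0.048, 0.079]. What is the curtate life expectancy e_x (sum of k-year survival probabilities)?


e_x = sum_{k=1}^{n} k_p_x
k_p_x values:
  1_p_x = 0.985
  2_p_x = 0.964315
  3_p_x = 0.937314
  4_p_x = 0.892323
  5_p_x = 0.82183
e_x = 4.6008


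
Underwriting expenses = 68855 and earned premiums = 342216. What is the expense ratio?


Expense ratio = expenses / premiums
= 68855 / 342216
= 0.2012


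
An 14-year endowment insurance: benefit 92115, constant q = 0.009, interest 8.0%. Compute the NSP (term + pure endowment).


Term component = 6520.6459
Pure endowment = 14_p_x * v^14 * benefit = 0.881112 * 0.340461 * 92115 = 27633.0576
NSP = 34153.7035


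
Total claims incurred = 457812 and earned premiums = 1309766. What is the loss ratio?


Loss ratio = claims / premiums
= 457812 / 1309766
= 0.3495


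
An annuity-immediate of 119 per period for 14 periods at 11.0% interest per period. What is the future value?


FV = PMT * ((1+i)^n - 1) / i
= 119 * ((1.11)^14 - 1) / 0.11
= 119 * (4.310441 - 1) / 0.11
= 3581.2952


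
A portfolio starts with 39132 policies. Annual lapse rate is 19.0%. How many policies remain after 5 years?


remaining = initial * (1 - lapse)^years
= 39132 * (1 - 0.19)^5
= 39132 * 0.348678
= 13644.4847


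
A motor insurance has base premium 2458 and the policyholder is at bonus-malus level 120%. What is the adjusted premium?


adjusted = base * BM_level / 100
= 2458 * 120 / 100
= 2458 * 1.2
= 2949.6


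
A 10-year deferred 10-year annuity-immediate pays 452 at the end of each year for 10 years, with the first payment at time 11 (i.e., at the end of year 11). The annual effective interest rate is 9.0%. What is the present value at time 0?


PV at time 10 of the 10-year annuity-immediate:
a_n = 452 * (1-(1+0.09)^(-10))/0.09 = 2900.7813
Discount back 10 years to time 0:
PV = 2900.7813 * (1+0.09)^(-10)
= 2900.7813 * 0.422411
= 1225.3214


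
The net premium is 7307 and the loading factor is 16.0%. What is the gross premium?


Gross = net * (1 + loading)
= 7307 * (1 + 0.16)
= 7307 * 1.16
= 8476.12


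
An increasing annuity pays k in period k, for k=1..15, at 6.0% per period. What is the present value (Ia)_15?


(Ia)_n = sum_{k=1}^{n} k * v^k, v = 1/(1+i)
v = 0.943396
Sum computed term by term:
(Ia)_15 = 67.2668


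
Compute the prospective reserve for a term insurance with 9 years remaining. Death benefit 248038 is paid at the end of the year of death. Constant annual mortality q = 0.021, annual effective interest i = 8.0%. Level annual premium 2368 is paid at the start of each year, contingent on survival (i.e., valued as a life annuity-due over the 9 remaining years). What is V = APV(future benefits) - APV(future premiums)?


v = 1/(1+i) = 0.925926
APV(future benefits) per unit = sum_{k=0}^{8} k_p_x * q * v^(k+1) = 0.121994
APV(future benefits) = 248038 * 0.121994 = 30259.1601
Life annuity-due factor ä_{x:9} = sum_{k=0}^{8} k_p_x * v^k = 6.27398
APV(future premiums) = 2368 * 6.27398 = 14856.7839
V = 30259.1601 - 14856.7839
= 15402.3762


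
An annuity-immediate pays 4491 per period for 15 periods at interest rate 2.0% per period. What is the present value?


PV = PMT * (1 - (1+i)^(-n)) / i
= 4491 * (1 - (1+0.02)^(-15)) / 0.02
= 4491 * (1 - 0.743015) / 0.02
= 4491 * 12.849264
= 57706.0424


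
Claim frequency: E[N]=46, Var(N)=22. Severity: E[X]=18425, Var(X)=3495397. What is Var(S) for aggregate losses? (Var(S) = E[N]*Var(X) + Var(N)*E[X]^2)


Var(S) = E[N]*Var(X) + Var(N)*E[X]^2
= 46*3495397 + 22*18425^2
= 160788262 + 7468573750
= 7.6294e+09


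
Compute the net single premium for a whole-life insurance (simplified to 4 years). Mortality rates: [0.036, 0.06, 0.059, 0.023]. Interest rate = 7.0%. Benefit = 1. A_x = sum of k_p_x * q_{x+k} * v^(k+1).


v = 0.934579
Year 0: k_p_x=1.0, q=0.036, term=0.033645
Year 1: k_p_x=0.964, q=0.06, term=0.05052
Year 2: k_p_x=0.90616, q=0.059, term=0.043642
Year 3: k_p_x=0.852697, q=0.023, term=0.014962
A_x = 0.1428


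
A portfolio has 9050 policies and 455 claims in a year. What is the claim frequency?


frequency = claims / policies
= 455 / 9050
= 0.0503


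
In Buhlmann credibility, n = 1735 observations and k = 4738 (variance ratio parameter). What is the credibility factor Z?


Z = n / (n + k)
= 1735 / (1735 + 4738)
= 1735 / 6473
= 0.268


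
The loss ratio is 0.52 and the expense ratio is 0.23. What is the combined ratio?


Combined ratio = loss ratio + expense ratio
= 0.52 + 0.23
= 0.75


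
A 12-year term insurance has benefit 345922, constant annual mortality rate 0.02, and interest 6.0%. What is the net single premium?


NSP = benefit * sum_{k=0}^{n-1} k_p_x * q * v^(k+1)
With constant q=0.02, v=0.943396
Sum = 0.152505
NSP = 345922 * 0.152505
= 52754.8198


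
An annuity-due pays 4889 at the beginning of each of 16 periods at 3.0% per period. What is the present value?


PV_due = PMT * (1-(1+i)^(-n))/i * (1+i)
PV_immediate = 61411.2278
PV_due = 61411.2278 * 1.03
= 63253.5646


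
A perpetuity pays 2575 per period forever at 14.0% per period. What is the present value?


PV = PMT / i
= 2575 / 0.14
= 18392.8571


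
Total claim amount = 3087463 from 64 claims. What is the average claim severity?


severity = total / number
= 3087463 / 64
= 48241.6094


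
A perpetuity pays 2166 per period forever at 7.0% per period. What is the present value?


PV = PMT / i
= 2166 / 0.07
= 30942.8571


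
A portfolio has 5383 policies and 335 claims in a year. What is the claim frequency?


frequency = claims / policies
= 335 / 5383
= 0.0622


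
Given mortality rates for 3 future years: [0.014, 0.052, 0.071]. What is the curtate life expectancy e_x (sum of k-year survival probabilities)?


e_x = sum_{k=1}^{n} k_p_x
k_p_x values:
  1_p_x = 0.986
  2_p_x = 0.934728
  3_p_x = 0.868362
e_x = 2.7891


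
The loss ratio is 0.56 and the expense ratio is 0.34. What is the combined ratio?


Combined ratio = loss ratio + expense ratio
= 0.56 + 0.34
= 0.9


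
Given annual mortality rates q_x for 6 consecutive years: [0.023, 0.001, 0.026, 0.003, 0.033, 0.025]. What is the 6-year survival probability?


p_k = 1 - q_k for each year
Survival = product of (1 - q_k)
= 0.977 * 0.999 * 0.974 * 0.997 * 0.967 * 0.975
= 0.8936


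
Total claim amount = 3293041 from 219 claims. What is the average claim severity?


severity = total / number
= 3293041 / 219
= 15036.7169


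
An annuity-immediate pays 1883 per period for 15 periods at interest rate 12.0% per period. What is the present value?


PV = PMT * (1 - (1+i)^(-n)) / i
= 1883 * (1 - (1+0.12)^(-15)) / 0.12
= 1883 * (1 - 0.182696) / 0.12
= 1883 * 6.810864
= 12824.8578


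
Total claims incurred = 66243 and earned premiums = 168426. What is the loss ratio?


Loss ratio = claims / premiums
= 66243 / 168426
= 0.3933


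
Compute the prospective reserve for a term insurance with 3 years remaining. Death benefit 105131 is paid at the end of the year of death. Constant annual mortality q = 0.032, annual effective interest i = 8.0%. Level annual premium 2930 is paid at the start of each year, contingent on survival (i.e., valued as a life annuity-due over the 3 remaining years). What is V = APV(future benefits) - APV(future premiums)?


v = 1/(1+i) = 0.925926
APV(future benefits) per unit = sum_{k=0}^{2} k_p_x * q * v^(k+1) = 0.079989
APV(future benefits) = 105131 * 0.079989 = 8409.369
Life annuity-due factor ä_{x:3} = sum_{k=0}^{2} k_p_x * v^k = 2.699643
APV(future premiums) = 2930 * 2.699643 = 7909.955
V = 8409.369 - 7909.955
= 499.414


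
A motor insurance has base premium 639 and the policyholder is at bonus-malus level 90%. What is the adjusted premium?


adjusted = base * BM_level / 100
= 639 * 90 / 100
= 639 * 0.9
= 575.1


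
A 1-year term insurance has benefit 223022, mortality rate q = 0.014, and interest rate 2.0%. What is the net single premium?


NSP = benefit * q * v
v = 1/(1+i) = 0.980392
NSP = 223022 * 0.014 * 0.980392
= 3061.0863


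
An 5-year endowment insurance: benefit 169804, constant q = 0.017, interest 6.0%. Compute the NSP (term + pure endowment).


Term component = 11776.6906
Pure endowment = 5_p_x * v^5 * benefit = 0.917841 * 0.747258 * 169804 = 116462.519
NSP = 128239.2096


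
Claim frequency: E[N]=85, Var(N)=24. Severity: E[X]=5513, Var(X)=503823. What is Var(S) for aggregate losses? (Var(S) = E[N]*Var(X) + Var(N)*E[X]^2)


Var(S) = E[N]*Var(X) + Var(N)*E[X]^2
= 85*503823 + 24*5513^2
= 42824955 + 729436056
= 7.7226e+08


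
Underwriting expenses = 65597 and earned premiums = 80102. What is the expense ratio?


Expense ratio = expenses / premiums
= 65597 / 80102
= 0.8189


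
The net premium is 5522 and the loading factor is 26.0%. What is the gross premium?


Gross = net * (1 + loading)
= 5522 * (1 + 0.26)
= 5522 * 1.26
= 6957.72


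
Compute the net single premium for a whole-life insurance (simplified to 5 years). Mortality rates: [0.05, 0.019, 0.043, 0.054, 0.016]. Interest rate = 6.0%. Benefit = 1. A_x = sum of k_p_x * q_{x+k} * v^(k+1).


v = 0.943396
Year 0: k_p_x=1.0, q=0.05, term=0.04717
Year 1: k_p_x=0.95, q=0.019, term=0.016064
Year 2: k_p_x=0.93195, q=0.043, term=0.033647
Year 3: k_p_x=0.891876, q=0.054, term=0.038148
Year 4: k_p_x=0.843715, q=0.016, term=0.010088
A_x = 0.1451


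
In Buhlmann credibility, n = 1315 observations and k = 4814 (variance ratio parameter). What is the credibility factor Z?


Z = n / (n + k)
= 1315 / (1315 + 4814)
= 1315 / 6129
= 0.2146


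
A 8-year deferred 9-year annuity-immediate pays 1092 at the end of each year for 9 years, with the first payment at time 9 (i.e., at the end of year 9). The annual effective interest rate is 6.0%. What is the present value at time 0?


PV at time 8 of the 9-year annuity-immediate:
a_n = 1092 * (1-(1+0.06)^(-9))/0.06 = 7427.448
Discount back 8 years to time 0:
PV = 7427.448 * (1+0.06)^(-8)
= 7427.448 * 0.627412
= 4660.0727


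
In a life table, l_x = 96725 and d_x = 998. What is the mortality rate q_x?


q_x = d_x / l_x
= 998 / 96725
= 0.0103


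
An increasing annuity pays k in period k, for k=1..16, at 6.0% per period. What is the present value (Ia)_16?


(Ia)_n = sum_{k=1}^{n} k * v^k, v = 1/(1+i)
v = 0.943396
Sum computed term by term:
(Ia)_16 = 73.5651


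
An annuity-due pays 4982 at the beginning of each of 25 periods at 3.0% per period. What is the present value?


PV_due = PMT * (1-(1+i)^(-n))/i * (1+i)
PV_immediate = 86752.3018
PV_due = 86752.3018 * 1.03
= 89354.8709


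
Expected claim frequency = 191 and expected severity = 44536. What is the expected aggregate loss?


E[S] = E[N] * E[X]
= 191 * 44536
= 8.5064e+06


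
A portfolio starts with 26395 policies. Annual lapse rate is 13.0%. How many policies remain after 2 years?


remaining = initial * (1 - lapse)^years
= 26395 * (1 - 0.13)^2
= 26395 * 0.7569
= 19978.3755


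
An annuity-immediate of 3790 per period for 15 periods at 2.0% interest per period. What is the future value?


FV = PMT * ((1+i)^n - 1) / i
= 3790 * ((1.02)^15 - 1) / 0.02
= 3790 * (1.345868 - 1) / 0.02
= 65542.0501


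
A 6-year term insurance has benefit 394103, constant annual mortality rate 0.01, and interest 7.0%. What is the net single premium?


NSP = benefit * sum_{k=0}^{n-1} k_p_x * q * v^(k+1)
With constant q=0.01, v=0.934579
Sum = 0.046582
NSP = 394103 * 0.046582
= 18357.9101


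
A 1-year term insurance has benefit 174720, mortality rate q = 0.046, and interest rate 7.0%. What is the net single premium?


NSP = benefit * q * v
v = 1/(1+i) = 0.934579
NSP = 174720 * 0.046 * 0.934579
= 7511.3271


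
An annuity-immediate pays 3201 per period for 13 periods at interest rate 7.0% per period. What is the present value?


PV = PMT * (1 - (1+i)^(-n)) / i
= 3201 * (1 - (1+0.07)^(-13)) / 0.07
= 3201 * (1 - 0.414964) / 0.07
= 3201 * 8.357651
= 26752.84


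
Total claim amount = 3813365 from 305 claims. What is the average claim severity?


severity = total / number
= 3813365 / 305
= 12502.8361


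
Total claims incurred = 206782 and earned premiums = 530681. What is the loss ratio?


Loss ratio = claims / premiums
= 206782 / 530681
= 0.3897


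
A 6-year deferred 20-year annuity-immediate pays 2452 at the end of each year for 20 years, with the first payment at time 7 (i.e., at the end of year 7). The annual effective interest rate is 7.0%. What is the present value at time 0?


PV at time 6 of the 20-year annuity-immediate:
a_n = 2452 * (1-(1+0.07)^(-20))/0.07 = 25976.5229
Discount back 6 years to time 0:
PV = 25976.5229 * (1+0.07)^(-6)
= 25976.5229 * 0.666342
= 17309.2541


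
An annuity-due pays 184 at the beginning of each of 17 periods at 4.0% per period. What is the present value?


PV_due = PMT * (1-(1+i)^(-n))/i * (1+i)
PV_immediate = 2238.4831
PV_due = 2238.4831 * 1.04
= 2328.0224


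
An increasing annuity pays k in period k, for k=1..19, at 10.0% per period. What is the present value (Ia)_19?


(Ia)_n = sum_{k=1}^{n} k * v^k, v = 1/(1+i)
v = 0.909091
Sum computed term by term:
(Ia)_19 = 60.9476


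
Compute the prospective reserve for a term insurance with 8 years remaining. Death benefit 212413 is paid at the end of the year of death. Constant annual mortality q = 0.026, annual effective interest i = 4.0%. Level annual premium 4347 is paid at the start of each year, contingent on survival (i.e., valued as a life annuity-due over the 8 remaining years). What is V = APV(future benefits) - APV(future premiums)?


v = 1/(1+i) = 0.961538
APV(future benefits) per unit = sum_{k=0}^{7} k_p_x * q * v^(k+1) = 0.16079
APV(future benefits) = 212413 * 0.16079 = 34153.8792
Life annuity-due factor ä_{x:8} = sum_{k=0}^{7} k_p_x * v^k = 6.431599
APV(future premiums) = 4347 * 6.431599 = 27958.1594
V = 34153.8792 - 27958.1594
= 6195.7198


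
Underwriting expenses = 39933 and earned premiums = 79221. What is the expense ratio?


Expense ratio = expenses / premiums
= 39933 / 79221
= 0.5041


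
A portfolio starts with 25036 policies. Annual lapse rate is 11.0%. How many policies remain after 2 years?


remaining = initial * (1 - lapse)^years
= 25036 * (1 - 0.11)^2
= 25036 * 0.7921
= 19831.0156


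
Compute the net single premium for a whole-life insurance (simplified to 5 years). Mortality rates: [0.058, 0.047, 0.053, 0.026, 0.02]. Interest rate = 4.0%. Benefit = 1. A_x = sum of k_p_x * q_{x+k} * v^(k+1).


v = 0.961538
Year 0: k_p_x=1.0, q=0.058, term=0.055769
Year 1: k_p_x=0.942, q=0.047, term=0.040934
Year 2: k_p_x=0.897726, q=0.053, term=0.042298
Year 3: k_p_x=0.850147, q=0.026, term=0.018894
Year 4: k_p_x=0.828043, q=0.02, term=0.013612
A_x = 0.1715


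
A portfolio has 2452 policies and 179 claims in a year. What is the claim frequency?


frequency = claims / policies
= 179 / 2452
= 0.073


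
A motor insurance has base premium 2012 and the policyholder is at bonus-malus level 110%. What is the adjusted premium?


adjusted = base * BM_level / 100
= 2012 * 110 / 100
= 2012 * 1.1
= 2213.2


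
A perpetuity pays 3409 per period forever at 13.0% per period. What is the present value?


PV = PMT / i
= 3409 / 0.13
= 26223.0769


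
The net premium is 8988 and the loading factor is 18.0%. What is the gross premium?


Gross = net * (1 + loading)
= 8988 * (1 + 0.18)
= 8988 * 1.18
= 10605.84


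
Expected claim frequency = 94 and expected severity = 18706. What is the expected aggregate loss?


E[S] = E[N] * E[X]
= 94 * 18706
= 1.7584e+06


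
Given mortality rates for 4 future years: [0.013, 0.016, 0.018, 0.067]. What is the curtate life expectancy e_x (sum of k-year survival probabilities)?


e_x = sum_{k=1}^{n} k_p_x
k_p_x values:
  1_p_x = 0.987
  2_p_x = 0.971208
  3_p_x = 0.953726
  4_p_x = 0.889827
e_x = 3.8018


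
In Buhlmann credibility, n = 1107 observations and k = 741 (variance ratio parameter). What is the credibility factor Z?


Z = n / (n + k)
= 1107 / (1107 + 741)
= 1107 / 1848
= 0.599


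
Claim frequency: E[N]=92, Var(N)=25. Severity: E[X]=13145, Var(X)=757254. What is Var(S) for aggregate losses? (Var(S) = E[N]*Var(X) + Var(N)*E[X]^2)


Var(S) = E[N]*Var(X) + Var(N)*E[X]^2
= 92*757254 + 25*13145^2
= 69667368 + 4319775625
= 4.3894e+09


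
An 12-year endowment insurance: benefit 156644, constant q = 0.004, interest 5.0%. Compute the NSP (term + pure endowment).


Term component = 5445.5317
Pure endowment = 12_p_x * v^12 * benefit = 0.953042 * 0.556837 * 156644 = 83129.3217
NSP = 88574.8534


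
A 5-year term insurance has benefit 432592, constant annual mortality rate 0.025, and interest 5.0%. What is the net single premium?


NSP = benefit * sum_{k=0}^{n-1} k_p_x * q * v^(k+1)
With constant q=0.025, v=0.952381
Sum = 0.103213
NSP = 432592 * 0.103213
= 44649.0415


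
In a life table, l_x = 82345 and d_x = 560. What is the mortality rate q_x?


q_x = d_x / l_x
= 560 / 82345
= 0.0068


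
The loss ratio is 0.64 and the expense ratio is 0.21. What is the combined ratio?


Combined ratio = loss ratio + expense ratio
= 0.64 + 0.21
= 0.85


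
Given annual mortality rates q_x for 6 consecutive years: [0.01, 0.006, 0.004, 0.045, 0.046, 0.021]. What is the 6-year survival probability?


p_k = 1 - q_k for each year
Survival = product of (1 - q_k)
= 0.99 * 0.994 * 0.996 * 0.955 * 0.954 * 0.979
= 0.8742


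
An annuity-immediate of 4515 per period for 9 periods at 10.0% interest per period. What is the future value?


FV = PMT * ((1+i)^n - 1) / i
= 4515 * ((1.1)^9 - 1) / 0.1
= 4515 * (2.357948 - 1) / 0.1
= 61311.3382


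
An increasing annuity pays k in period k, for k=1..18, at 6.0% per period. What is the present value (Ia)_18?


(Ia)_n = sum_{k=1}^{n} k * v^k, v = 1/(1+i)
v = 0.943396
Sum computed term by term:
(Ia)_18 = 86.1845


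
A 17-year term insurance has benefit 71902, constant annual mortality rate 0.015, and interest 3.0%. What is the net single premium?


NSP = benefit * sum_{k=0}^{n-1} k_p_x * q * v^(k+1)
With constant q=0.015, v=0.970874
Sum = 0.177356
NSP = 71902 * 0.177356
= 12752.242


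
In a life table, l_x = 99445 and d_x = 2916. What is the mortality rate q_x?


q_x = d_x / l_x
= 2916 / 99445
= 0.0293


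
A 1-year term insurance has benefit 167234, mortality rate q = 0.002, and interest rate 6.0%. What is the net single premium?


NSP = benefit * q * v
v = 1/(1+i) = 0.943396
NSP = 167234 * 0.002 * 0.943396
= 315.5358


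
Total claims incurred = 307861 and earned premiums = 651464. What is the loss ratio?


Loss ratio = claims / premiums
= 307861 / 651464
= 0.4726


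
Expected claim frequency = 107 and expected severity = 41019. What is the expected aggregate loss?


E[S] = E[N] * E[X]
= 107 * 41019
= 4.3890e+06


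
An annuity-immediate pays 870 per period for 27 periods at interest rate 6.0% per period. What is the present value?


PV = PMT * (1 - (1+i)^(-n)) / i
= 870 * (1 - (1+0.06)^(-27)) / 0.06
= 870 * (1 - 0.207368) / 0.06
= 870 * 13.210534
= 11493.1647


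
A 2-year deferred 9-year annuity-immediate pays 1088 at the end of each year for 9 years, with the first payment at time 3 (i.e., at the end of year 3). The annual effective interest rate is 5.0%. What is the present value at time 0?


PV at time 2 of the 9-year annuity-immediate:
a_n = 1088 * (1-(1+0.05)^(-9))/0.05 = 7733.31
Discount back 2 years to time 0:
PV = 7733.31 * (1+0.05)^(-2)
= 7733.31 * 0.907029
= 7014.3401


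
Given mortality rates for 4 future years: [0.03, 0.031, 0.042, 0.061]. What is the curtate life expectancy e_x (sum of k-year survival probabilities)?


e_x = sum_{k=1}^{n} k_p_x
k_p_x values:
  1_p_x = 0.97
  2_p_x = 0.93993
  3_p_x = 0.900453
  4_p_x = 0.845525
e_x = 3.6559


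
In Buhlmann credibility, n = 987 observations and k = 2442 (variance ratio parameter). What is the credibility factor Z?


Z = n / (n + k)
= 987 / (987 + 2442)
= 987 / 3429
= 0.2878


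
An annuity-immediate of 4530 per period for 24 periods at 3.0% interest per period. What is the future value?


FV = PMT * ((1+i)^n - 1) / i
= 4530 * ((1.03)^24 - 1) / 0.03
= 4530 * (2.032794 - 1) / 0.03
= 155951.9101


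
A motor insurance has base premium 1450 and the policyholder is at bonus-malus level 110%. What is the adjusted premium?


adjusted = base * BM_level / 100
= 1450 * 110 / 100
= 1450 * 1.1
= 1595.0


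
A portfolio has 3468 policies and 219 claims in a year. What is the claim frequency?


frequency = claims / policies
= 219 / 3468
= 0.0631


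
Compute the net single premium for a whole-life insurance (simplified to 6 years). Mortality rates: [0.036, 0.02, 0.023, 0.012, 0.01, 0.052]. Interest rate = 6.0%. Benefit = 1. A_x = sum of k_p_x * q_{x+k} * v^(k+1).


v = 0.943396
Year 0: k_p_x=1.0, q=0.036, term=0.033962
Year 1: k_p_x=0.964, q=0.02, term=0.017159
Year 2: k_p_x=0.94472, q=0.023, term=0.018244
Year 3: k_p_x=0.922991, q=0.012, term=0.008773
Year 4: k_p_x=0.911916, q=0.01, term=0.006814
Year 5: k_p_x=0.902796, q=0.052, term=0.033095
A_x = 0.118


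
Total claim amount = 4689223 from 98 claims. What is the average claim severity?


severity = total / number
= 4689223 / 98
= 47849.2143


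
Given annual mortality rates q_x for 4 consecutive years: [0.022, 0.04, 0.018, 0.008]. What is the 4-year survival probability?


p_k = 1 - q_k for each year
Survival = product of (1 - q_k)
= 0.978 * 0.96 * 0.982 * 0.992
= 0.9146


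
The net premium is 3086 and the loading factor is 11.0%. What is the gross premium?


Gross = net * (1 + loading)
= 3086 * (1 + 0.11)
= 3086 * 1.11
= 3425.46


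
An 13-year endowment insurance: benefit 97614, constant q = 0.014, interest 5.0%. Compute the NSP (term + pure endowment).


Term component = 11925.5053
Pure endowment = 13_p_x * v^13 * benefit = 0.83253 * 0.530321 * 97614 = 43097.4045
NSP = 55022.9098


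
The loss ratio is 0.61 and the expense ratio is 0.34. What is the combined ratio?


Combined ratio = loss ratio + expense ratio
= 0.61 + 0.34
= 0.95


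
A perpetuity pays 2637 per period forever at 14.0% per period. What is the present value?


PV = PMT / i
= 2637 / 0.14
= 18835.7143


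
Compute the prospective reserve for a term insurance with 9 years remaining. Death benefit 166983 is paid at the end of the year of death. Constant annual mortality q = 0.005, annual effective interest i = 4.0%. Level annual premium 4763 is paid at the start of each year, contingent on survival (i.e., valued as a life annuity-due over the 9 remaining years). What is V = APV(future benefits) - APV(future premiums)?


v = 1/(1+i) = 0.961538
APV(future benefits) per unit = sum_{k=0}^{8} k_p_x * q * v^(k+1) = 0.036489
APV(future benefits) = 166983 * 0.036489 = 6093.1106
Life annuity-due factor ä_{x:9} = sum_{k=0}^{8} k_p_x * v^k = 7.589797
APV(future premiums) = 4763 * 7.589797 = 36150.2013
V = 6093.1106 - 36150.2013
= -30057.0907


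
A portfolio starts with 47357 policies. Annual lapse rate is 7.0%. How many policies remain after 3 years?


remaining = initial * (1 - lapse)^years
= 47357 * (1 - 0.07)^3
= 47357 * 0.804357
= 38091.9344


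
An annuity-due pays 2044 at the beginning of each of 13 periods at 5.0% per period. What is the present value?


PV_due = PMT * (1-(1+i)^(-n))/i * (1+i)
PV_immediate = 19200.4632
PV_due = 19200.4632 * 1.05
= 20160.4863


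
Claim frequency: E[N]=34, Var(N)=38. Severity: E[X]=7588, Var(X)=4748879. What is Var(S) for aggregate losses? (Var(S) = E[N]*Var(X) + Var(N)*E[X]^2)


Var(S) = E[N]*Var(X) + Var(N)*E[X]^2
= 34*4748879 + 38*7588^2
= 161461886 + 2187954272
= 2.3494e+09


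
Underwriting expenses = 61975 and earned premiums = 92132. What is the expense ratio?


Expense ratio = expenses / premiums
= 61975 / 92132
= 0.6727


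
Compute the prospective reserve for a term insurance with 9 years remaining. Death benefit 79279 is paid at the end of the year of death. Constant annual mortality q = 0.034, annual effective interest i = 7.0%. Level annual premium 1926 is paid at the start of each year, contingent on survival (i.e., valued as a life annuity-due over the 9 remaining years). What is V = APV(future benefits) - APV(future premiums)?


v = 1/(1+i) = 0.934579
APV(future benefits) per unit = sum_{k=0}^{8} k_p_x * q * v^(k+1) = 0.196671
APV(future benefits) = 79279 * 0.196671 = 15591.855
Life annuity-due factor ä_{x:9} = sum_{k=0}^{8} k_p_x * v^k = 6.189342
APV(future premiums) = 1926 * 6.189342 = 11920.6728
V = 15591.855 - 11920.6728
= 3671.1822


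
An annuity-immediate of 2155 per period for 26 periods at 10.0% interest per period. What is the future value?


FV = PMT * ((1+i)^n - 1) / i
= 2155 * ((1.1)^26 - 1) / 0.1
= 2155 * (11.918177 - 1) / 0.1
= 235286.7044


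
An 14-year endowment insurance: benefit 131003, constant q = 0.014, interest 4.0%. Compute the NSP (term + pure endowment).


Term component = 17863.7519
Pure endowment = 14_p_x * v^14 * benefit = 0.820875 * 0.577475 * 131003 = 62099.9571
NSP = 79963.709


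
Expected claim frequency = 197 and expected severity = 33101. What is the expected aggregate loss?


E[S] = E[N] * E[X]
= 197 * 33101
= 6.5209e+06


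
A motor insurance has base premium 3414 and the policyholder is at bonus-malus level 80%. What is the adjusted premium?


adjusted = base * BM_level / 100
= 3414 * 80 / 100
= 3414 * 0.8
= 2731.2


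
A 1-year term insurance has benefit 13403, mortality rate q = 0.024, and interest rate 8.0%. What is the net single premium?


NSP = benefit * q * v
v = 1/(1+i) = 0.925926
NSP = 13403 * 0.024 * 0.925926
= 297.8444


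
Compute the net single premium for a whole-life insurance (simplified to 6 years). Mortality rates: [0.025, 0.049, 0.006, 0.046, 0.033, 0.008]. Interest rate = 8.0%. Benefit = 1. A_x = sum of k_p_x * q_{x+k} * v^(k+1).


v = 0.925926
Year 0: k_p_x=1.0, q=0.025, term=0.023148
Year 1: k_p_x=0.975, q=0.049, term=0.040959
Year 2: k_p_x=0.927225, q=0.006, term=0.004416
Year 3: k_p_x=0.921662, q=0.046, term=0.031163
Year 4: k_p_x=0.879265, q=0.033, term=0.019748
Year 5: k_p_x=0.850249, q=0.008, term=0.004286
A_x = 0.1237
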